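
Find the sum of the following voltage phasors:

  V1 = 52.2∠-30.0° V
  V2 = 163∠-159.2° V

Step 1 — Convert each phasor to rectangular form:
  V1 = 52.2·(cos(-30.0°) + j·sin(-30.0°)) = 45.21 - j26.1 V
  V2 = 163·(cos(-159.2°) + j·sin(-159.2°)) = -152.4 - j57.88 V
Step 2 — Sum components: V_total = -107.2 - j83.98 V.
Step 3 — Convert to polar: |V_total| = 136.2 V, ∠V_total = -141.9°.

V_total = 136.2∠-141.9° V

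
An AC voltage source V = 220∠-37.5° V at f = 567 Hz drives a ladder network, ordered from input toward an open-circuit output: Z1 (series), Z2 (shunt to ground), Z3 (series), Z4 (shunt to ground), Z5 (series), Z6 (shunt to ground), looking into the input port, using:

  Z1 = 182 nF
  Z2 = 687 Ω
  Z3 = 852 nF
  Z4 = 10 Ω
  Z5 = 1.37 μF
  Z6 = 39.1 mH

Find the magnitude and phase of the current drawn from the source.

Step 1 — Angular frequency: ω = 2π·f = 2π·567 = 3563 rad/s.
Step 2 — Component impedances:
  Z1: Z = 1/(jωC) = -j/(ω·C) = 0 - j1542 Ω
  Z2: Z = R = 687 Ω
  Z3: Z = 1/(jωC) = -j/(ω·C) = 0 - j329.5 Ω
  Z4: Z = R = 10 Ω
  Z5: Z = 1/(jωC) = -j/(ω·C) = 0 - j204.9 Ω
  Z6: Z = jωL = j·3563·0.0391 = 0 + j139.3 Ω
Step 3 — Ladder network (open output): work backward from the far end, alternating series and parallel combinations. Z_in = 134.3 - j1805 Ω = 1810∠-85.7° Ω.
Step 4 — Source phasor: V = 220∠-37.5° V = 174.5 - j133.9 V.
Step 5 — Ohm's law: I = V / Z_total = (174.5 - j133.9) / (134.3 - j1805) = 0.08096 + j0.09068 A.
Step 6 — Convert to polar: |I| = 0.1216 A, ∠I = 48.2°.

I = 0.1216∠48.2° A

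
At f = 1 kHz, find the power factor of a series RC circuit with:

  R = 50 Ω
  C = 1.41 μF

Step 1 — Angular frequency: ω = 2π·f = 2π·1000 = 6283 rad/s.
Step 2 — Component impedances:
  R: Z = R = 50 Ω
  C: Z = 1/(jωC) = -j/(ω·C) = 0 - j112.9 Ω
Step 3 — Series combination: Z_total = R + C = 50 - j112.9 Ω = 123.5∠-66.1° Ω.
Step 4 — Power factor: PF = cos(φ) = Re(Z)/|Z| = 50/123.45 = 0.405.
Step 5 — Type: Im(Z) = -112.9 ⇒ leading (phase φ = -66.1°).

PF = 0.405 (leading, φ = -66.1°)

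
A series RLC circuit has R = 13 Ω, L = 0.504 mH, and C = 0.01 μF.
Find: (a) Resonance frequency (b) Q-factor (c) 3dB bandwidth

Step 1 — Resonance: ω₀ = 1/√(LC) = 1/√(0.000504·1e-08) = 4.454e+05 rad/s.
Step 2 — f₀ = ω₀/(2π) = 7.089e+04 Hz.
Step 3 — Series Q: Q = ω₀L/R = 4.454e+05·0.000504/13 = 17.27.
Step 4 — Bandwidth: Δω = ω₀/Q = 2.579e+04 rad/s; BW = Δω/(2π) = 4105 Hz.

(a) f₀ = 7.089e+04 Hz  (b) Q = 17.27  (c) BW = 4105 Hz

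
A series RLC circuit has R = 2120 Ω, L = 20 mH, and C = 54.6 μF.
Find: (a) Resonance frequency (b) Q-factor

Step 1 — Resonance condition Im(Z)=0 gives ω₀ = 1/√(LC).
Step 2 — ω₀ = 1/√(0.02·5.46e-05) = 956.9 rad/s.
Step 3 — f₀ = ω₀/(2π) = 152.3 Hz.
Step 4 — Series Q: Q = ω₀L/R = 956.9·0.02/2120 = 0.009028.

(a) f₀ = 152.3 Hz  (b) Q = 0.009028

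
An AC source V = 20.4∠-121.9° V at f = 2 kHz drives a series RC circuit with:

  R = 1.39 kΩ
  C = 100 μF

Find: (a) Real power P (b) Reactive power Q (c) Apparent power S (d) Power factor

Step 1 — Angular frequency: ω = 2π·f = 2π·2000 = 1.257e+04 rad/s.
Step 2 — Component impedances:
  R: Z = R = 1390 Ω
  C: Z = 1/(jωC) = -j/(ω·C) = 0 - j0.7958 Ω
Step 3 — Series combination: Z_total = R + C = 1390 - j0.7958 Ω = 1390∠-0.0° Ω.
Step 4 — Source phasor: V = 20.4∠-121.9° V = -10.78 - j17.32 V.
Step 5 — Current: I = V / Z = -0.007748 - j0.01246 A = 0.01468∠-121.9° A.
Step 6 — Complex power: S = V·I* = 0.2994 - j0.0001714 VA.
Step 7 — Real power: P = Re(S) = 0.2994 W.
Step 8 — Reactive power: Q = Im(S) = -0.0001714 VAR.
Step 9 — Apparent power: |S| = 0.2994 VA.
Step 10 — Power factor: PF = P/|S| = 1 (leading).

(a) P = 0.2994 W  (b) Q = -0.0001714 VAR  (c) S = 0.2994 VA  (d) PF = 1 (leading)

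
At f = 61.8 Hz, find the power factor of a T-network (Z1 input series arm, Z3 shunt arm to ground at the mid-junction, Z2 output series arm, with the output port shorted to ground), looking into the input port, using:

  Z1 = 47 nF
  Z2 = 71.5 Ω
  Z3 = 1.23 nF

Step 1 — Angular frequency: ω = 2π·f = 2π·61.8 = 388.3 rad/s.
Step 2 — Component impedances:
  Z1: Z = 1/(jωC) = -j/(ω·C) = 0 - j5.479e+04 Ω
  Z2: Z = R = 71.5 Ω
  Z3: Z = 1/(jωC) = -j/(ω·C) = 0 - j2.094e+06 Ω
Step 3 — With the output port shorted to ground, the output series arm Z2 runs from the junction to ground; the shunt arm Z3 also runs from the junction to ground. They appear in parallel: Z3 || Z2 = 71.5 - j0.002442 Ω.
Step 4 — Series with input arm Z1: Z_in = Z1 + (Z3 || Z2) = 71.5 - j5.479e+04 Ω = 5.479e+04∠-89.9° Ω.
Step 5 — Power factor: PF = cos(φ) = Re(Z)/|Z| = 71.5/5.479e+04 = 0.001305.
Step 6 — Type: Im(Z) = -5.479e+04 ⇒ leading (phase φ = -89.9°).

PF = 0.001305 (leading, φ = -89.9°)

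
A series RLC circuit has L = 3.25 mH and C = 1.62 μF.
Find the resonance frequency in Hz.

Step 1 — Resonance condition Im(Z)=0 gives ω₀ = 1/√(LC).
Step 2 — ω₀ = 1/√(0.00325·1.62e-06) = 1.378e+04 rad/s.
Step 3 — f₀ = ω₀/(2π) = 2193 Hz.

f₀ = 2193 Hz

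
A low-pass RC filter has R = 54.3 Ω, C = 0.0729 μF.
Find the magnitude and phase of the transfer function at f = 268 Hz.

Step 1 — Angular frequency: ω = 2π·268 = 1684 rad/s.
Step 2 — Transfer function: H(jω) = 1/(1 + jωRC).
Step 3 — Denominator: 1 + jωRC = 1 + j·1684·54.3·7.29e-08 = 1 + j0.006666.
Step 4 — H = 1 - j0.006665.
Step 5 — Magnitude: |H| = 1 (-0.0 dB); phase: φ = -0.4°.

|H| = 1 (-0.0 dB), φ = -0.4°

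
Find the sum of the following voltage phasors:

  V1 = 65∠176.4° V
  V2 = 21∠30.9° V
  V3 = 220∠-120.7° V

Step 1 — Convert each phasor to rectangular form:
  V1 = 65·(cos(176.4°) + j·sin(176.4°)) = -64.87 + j4.081 V
  V2 = 21·(cos(30.9°) + j·sin(30.9°)) = 18.02 + j10.78 V
  V3 = 220·(cos(-120.7°) + j·sin(-120.7°)) = -112.3 - j189.2 V
Step 2 — Sum components: V_total = -159.2 - j174.3 V.
Step 3 — Convert to polar: |V_total| = 236 V, ∠V_total = -132.4°.

V_total = 236∠-132.4° V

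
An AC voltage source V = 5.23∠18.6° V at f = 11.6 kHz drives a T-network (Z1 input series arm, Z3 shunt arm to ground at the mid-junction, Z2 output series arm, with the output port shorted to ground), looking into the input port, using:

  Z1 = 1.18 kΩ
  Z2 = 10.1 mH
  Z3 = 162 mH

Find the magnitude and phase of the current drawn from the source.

Step 1 — Angular frequency: ω = 2π·f = 2π·1.16e+04 = 7.288e+04 rad/s.
Step 2 — Component impedances:
  Z1: Z = R = 1180 Ω
  Z2: Z = jωL = j·7.288e+04·0.0101 = 0 + j736.1 Ω
  Z3: Z = jωL = j·7.288e+04·0.162 = 0 + j1.181e+04 Ω
Step 3 — With the output port shorted to ground, the output series arm Z2 runs from the junction to ground; the shunt arm Z3 also runs from the junction to ground. They appear in parallel: Z3 || Z2 = 0 + j692.9 Ω.
Step 4 — Series with input arm Z1: Z_in = Z1 + (Z3 || Z2) = 1180 + j692.9 Ω = 1368∠30.4° Ω.
Step 5 — Source phasor: V = 5.23∠18.6° V = 4.957 + j1.668 V.
Step 6 — Ohm's law: I = V / Z_total = (4.957 + j1.668) / (1180 + j692.9) = 0.003741 - j0.0007831 A.
Step 7 — Convert to polar: |I| = 0.003822 A, ∠I = -11.8°.

I = 0.003822∠-11.8° A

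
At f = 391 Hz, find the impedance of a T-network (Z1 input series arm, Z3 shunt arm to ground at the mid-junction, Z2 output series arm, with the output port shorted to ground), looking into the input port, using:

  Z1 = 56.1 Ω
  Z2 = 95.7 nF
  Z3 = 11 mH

Step 1 — Angular frequency: ω = 2π·f = 2π·391 = 2457 rad/s.
Step 2 — Component impedances:
  Z1: Z = R = 56.1 Ω
  Z2: Z = 1/(jωC) = -j/(ω·C) = 0 - j4253 Ω
  Z3: Z = jωL = j·2457·0.011 = 0 + j27.02 Ω
Step 3 — With the output port shorted to ground, the output series arm Z2 runs from the junction to ground; the shunt arm Z3 also runs from the junction to ground. They appear in parallel: Z3 || Z2 = 0 + j27.2 Ω.
Step 4 — Series with input arm Z1: Z_in = Z1 + (Z3 || Z2) = 56.1 + j27.2 Ω = 62.34∠25.9° Ω.

Z = 56.1 + j27.2 Ω = 62.34∠25.9° Ω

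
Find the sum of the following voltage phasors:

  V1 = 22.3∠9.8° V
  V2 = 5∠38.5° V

Step 1 — Convert each phasor to rectangular form:
  V1 = 22.3·(cos(9.8°) + j·sin(9.8°)) = 21.97 + j3.796 V
  V2 = 5·(cos(38.5°) + j·sin(38.5°)) = 3.913 + j3.113 V
Step 2 — Sum components: V_total = 25.89 + j6.908 V.
Step 3 — Convert to polar: |V_total| = 26.79 V, ∠V_total = 14.9°.

V_total = 26.79∠14.9° V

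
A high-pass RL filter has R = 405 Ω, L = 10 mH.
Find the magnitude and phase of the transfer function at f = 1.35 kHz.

Step 1 — Angular frequency: ω = 2π·1350 = 8482 rad/s.
Step 2 — Transfer function: H(jω) = jωL/(R + jωL).
Step 3 — Numerator jωL = j·84.82; denominator R + jωL = 405 + j84.82.
Step 4 — H = 0.04202 + j0.2006.
Step 5 — Magnitude: |H| = 0.205 (-13.8 dB); phase: φ = 78.2°.

|H| = 0.205 (-13.8 dB), φ = 78.2°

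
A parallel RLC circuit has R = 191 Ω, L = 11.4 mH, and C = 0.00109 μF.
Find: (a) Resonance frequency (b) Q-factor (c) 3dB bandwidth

Step 1 — Resonance: ω₀ = 1/√(LC) = 1/√(0.0114·1.09e-09) = 2.837e+05 rad/s.
Step 2 — f₀ = ω₀/(2π) = 4.515e+04 Hz.
Step 3 — Parallel Q: Q = R/(ω₀L) = 191/(2.837e+05·0.0114) = 0.05906.
Step 4 — Bandwidth: Δω = ω₀/Q = 4.803e+06 rad/s; BW = Δω/(2π) = 7.645e+05 Hz.

(a) f₀ = 4.515e+04 Hz  (b) Q = 0.05906  (c) BW = 7.645e+05 Hz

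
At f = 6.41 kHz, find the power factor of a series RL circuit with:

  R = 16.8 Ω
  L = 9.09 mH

Step 1 — Angular frequency: ω = 2π·f = 2π·6410 = 4.028e+04 rad/s.
Step 2 — Component impedances:
  R: Z = R = 16.8 Ω
  L: Z = jωL = j·4.028e+04·0.00909 = 0 + j366.1 Ω
Step 3 — Series combination: Z_total = R + L = 16.8 + j366.1 Ω = 366.5∠87.4° Ω.
Step 4 — Power factor: PF = cos(φ) = Re(Z)/|Z| = 16.8/366.5 = 0.04584.
Step 5 — Type: Im(Z) = 366.1 ⇒ lagging (phase φ = 87.4°).

PF = 0.04584 (lagging, φ = 87.4°)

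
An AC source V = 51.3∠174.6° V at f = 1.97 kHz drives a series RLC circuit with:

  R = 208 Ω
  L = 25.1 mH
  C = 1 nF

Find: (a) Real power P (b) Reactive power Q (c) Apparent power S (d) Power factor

Step 1 — Angular frequency: ω = 2π·f = 2π·1970 = 1.238e+04 rad/s.
Step 2 — Component impedances:
  R: Z = R = 208 Ω
  L: Z = jωL = j·1.238e+04·0.0251 = 0 + j310.7 Ω
  C: Z = 1/(jωC) = -j/(ω·C) = 0 - j8.079e+04 Ω
Step 3 — Series combination: Z_total = R + L + C = 208 - j8.048e+04 Ω = 8.048e+04∠-89.9° Ω.
Step 4 — Source phasor: V = 51.3∠174.6° V = -51.07 + j4.828 V.
Step 5 — Current: I = V / Z = -6.163e-05 - j0.0006344 A = 0.0006374∠-95.5° A.
Step 6 — Complex power: S = V·I* = 8.452e-05 - j0.0327 VA.
Step 7 — Real power: P = Re(S) = 8.452e-05 W.
Step 8 — Reactive power: Q = Im(S) = -0.0327 VAR.
Step 9 — Apparent power: |S| = 0.0327 VA.
Step 10 — Power factor: PF = P/|S| = 0.002585 (leading).

(a) P = 8.452e-05 W  (b) Q = -0.0327 VAR  (c) S = 0.0327 VA  (d) PF = 0.002585 (leading)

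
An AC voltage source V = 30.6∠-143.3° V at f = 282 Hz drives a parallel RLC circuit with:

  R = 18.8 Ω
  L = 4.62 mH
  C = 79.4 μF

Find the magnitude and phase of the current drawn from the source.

Step 1 — Angular frequency: ω = 2π·f = 2π·282 = 1772 rad/s.
Step 2 — Component impedances:
  R: Z = R = 18.8 Ω
  L: Z = jωL = j·1772·0.00462 = 0 + j8.186 Ω
  C: Z = 1/(jωC) = -j/(ω·C) = 0 - j7.108 Ω
Step 3 — Parallel combination: 1/Z_total = 1/R + 1/L + 1/C; Z_total = 16.77 - j5.839 Ω = 17.75∠-19.2° Ω.
Step 4 — Source phasor: V = 30.6∠-143.3° V = -24.53 - j18.29 V.
Step 5 — Ohm's law: I = V / Z_total = (-24.53 - j18.29) / (16.77 - j5.839) = -0.9662 - j1.427 A.
Step 6 — Convert to polar: |I| = 1.724 A, ∠I = -124.1°.

I = 1.724∠-124.1° A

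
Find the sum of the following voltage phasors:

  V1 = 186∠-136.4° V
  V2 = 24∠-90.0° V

Step 1 — Convert each phasor to rectangular form:
  V1 = 186·(cos(-136.4°) + j·sin(-136.4°)) = -134.7 - j128.3 V
  V2 = 24·(cos(-90.0°) + j·sin(-90.0°)) = 0 - j24 V
Step 2 — Sum components: V_total = -134.7 - j152.3 V.
Step 3 — Convert to polar: |V_total| = 203.3 V, ∠V_total = -131.5°.

V_total = 203.3∠-131.5° V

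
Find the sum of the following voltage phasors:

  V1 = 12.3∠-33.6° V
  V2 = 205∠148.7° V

Step 1 — Convert each phasor to rectangular form:
  V1 = 12.3·(cos(-33.6°) + j·sin(-33.6°)) = 10.24 - j6.807 V
  V2 = 205·(cos(148.7°) + j·sin(148.7°)) = -175.2 + j106.5 V
Step 2 — Sum components: V_total = -164.9 + j99.69 V.
Step 3 — Convert to polar: |V_total| = 192.7 V, ∠V_total = 148.8°.

V_total = 192.7∠148.8° V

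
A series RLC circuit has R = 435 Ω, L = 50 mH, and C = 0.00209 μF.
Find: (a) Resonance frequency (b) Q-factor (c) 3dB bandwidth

Step 1 — Resonance: ω₀ = 1/√(LC) = 1/√(0.05·2.09e-09) = 9.782e+04 rad/s.
Step 2 — f₀ = ω₀/(2π) = 1.557e+04 Hz.
Step 3 — Series Q: Q = ω₀L/R = 9.782e+04·0.05/435 = 11.24.
Step 4 — Bandwidth: Δω = ω₀/Q = 8700 rad/s; BW = Δω/(2π) = 1385 Hz.

(a) f₀ = 1.557e+04 Hz  (b) Q = 11.24  (c) BW = 1385 Hz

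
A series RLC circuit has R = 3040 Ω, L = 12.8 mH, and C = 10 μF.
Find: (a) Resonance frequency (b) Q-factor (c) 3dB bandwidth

Step 1 — Resonance: ω₀ = 1/√(LC) = 1/√(0.0128·1e-05) = 2795 rad/s.
Step 2 — f₀ = ω₀/(2π) = 444.9 Hz.
Step 3 — Series Q: Q = ω₀L/R = 2795·0.0128/3040 = 0.01177.
Step 4 — Bandwidth: Δω = ω₀/Q = 2.375e+05 rad/s; BW = Δω/(2π) = 3.78e+04 Hz.

(a) f₀ = 444.9 Hz  (b) Q = 0.01177  (c) BW = 3.78e+04 Hz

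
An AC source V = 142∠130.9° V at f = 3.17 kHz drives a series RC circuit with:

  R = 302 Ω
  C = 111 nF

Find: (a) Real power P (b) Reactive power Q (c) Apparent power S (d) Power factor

Step 1 — Angular frequency: ω = 2π·f = 2π·3170 = 1.992e+04 rad/s.
Step 2 — Component impedances:
  R: Z = R = 302 Ω
  C: Z = 1/(jωC) = -j/(ω·C) = 0 - j452.3 Ω
Step 3 — Series combination: Z_total = R + C = 302 - j452.3 Ω = 543.9∠-56.3° Ω.
Step 4 — Source phasor: V = 142∠130.9° V = -92.97 + j107.3 V.
Step 5 — Current: I = V / Z = -0.2591 - j0.03259 A = 0.2611∠-172.8° A.
Step 6 — Complex power: S = V·I* = 20.59 - j30.83 VA.
Step 7 — Real power: P = Re(S) = 20.59 W.
Step 8 — Reactive power: Q = Im(S) = -30.83 VAR.
Step 9 — Apparent power: |S| = 37.08 VA.
Step 10 — Power factor: PF = P/|S| = 0.5553 (leading).

(a) P = 20.59 W  (b) Q = -30.83 VAR  (c) S = 37.08 VA  (d) PF = 0.5553 (leading)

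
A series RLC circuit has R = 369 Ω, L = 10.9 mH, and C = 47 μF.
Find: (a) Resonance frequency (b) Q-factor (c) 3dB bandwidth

Step 1 — Resonance condition Im(Z)=0 gives ω₀ = 1/√(LC).
Step 2 — ω₀ = 1/√(0.0109·4.7e-05) = 1397 rad/s.
Step 3 — f₀ = ω₀/(2π) = 222.4 Hz.
Step 4 — Series Q: Q = ω₀L/R = 1397·0.0109/369 = 0.04127.
Step 5 — 3dB bandwidth: Δω = ω₀/Q = 3.385e+04 rad/s; BW = Δω/(2π) = 5388 Hz.

(a) f₀ = 222.4 Hz  (b) Q = 0.04127  (c) BW = 5388 Hz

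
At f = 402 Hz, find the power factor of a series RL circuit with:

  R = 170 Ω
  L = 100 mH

Step 1 — Angular frequency: ω = 2π·f = 2π·402 = 2526 rad/s.
Step 2 — Component impedances:
  R: Z = R = 170 Ω
  L: Z = jωL = j·2526·0.1 = 0 + j252.6 Ω
Step 3 — Series combination: Z_total = R + L = 170 + j252.6 Ω = 304.5∠56.1° Ω.
Step 4 — Power factor: PF = cos(φ) = Re(Z)/|Z| = 170/304.46 = 0.5584.
Step 5 — Type: Im(Z) = 252.6 ⇒ lagging (phase φ = 56.1°).

PF = 0.5584 (lagging, φ = 56.1°)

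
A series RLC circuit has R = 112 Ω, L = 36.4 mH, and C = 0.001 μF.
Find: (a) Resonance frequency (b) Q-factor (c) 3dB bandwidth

Step 1 — Resonance condition Im(Z)=0 gives ω₀ = 1/√(LC).
Step 2 — ω₀ = 1/√(0.0364·1e-09) = 1.657e+05 rad/s.
Step 3 — f₀ = ω₀/(2π) = 2.638e+04 Hz.
Step 4 — Series Q: Q = ω₀L/R = 1.657e+05·0.0364/112 = 53.87.
Step 5 — 3dB bandwidth: Δω = ω₀/Q = 3077 rad/s; BW = Δω/(2π) = 489.7 Hz.

(a) f₀ = 2.638e+04 Hz  (b) Q = 53.87  (c) BW = 489.7 Hz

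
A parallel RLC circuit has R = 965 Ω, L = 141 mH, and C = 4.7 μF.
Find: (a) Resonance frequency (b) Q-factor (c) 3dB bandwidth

Step 1 — Resonance: ω₀ = 1/√(LC) = 1/√(0.141·4.7e-06) = 1228 rad/s.
Step 2 — f₀ = ω₀/(2π) = 195.5 Hz.
Step 3 — Parallel Q: Q = R/(ω₀L) = 965/(1228·0.141) = 5.571.
Step 4 — Bandwidth: Δω = ω₀/Q = 220.5 rad/s; BW = Δω/(2π) = 35.09 Hz.

(a) f₀ = 195.5 Hz  (b) Q = 5.571  (c) BW = 35.09 Hz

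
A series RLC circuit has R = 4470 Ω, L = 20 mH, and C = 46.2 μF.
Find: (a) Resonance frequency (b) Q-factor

Step 1 — Resonance condition Im(Z)=0 gives ω₀ = 1/√(LC).
Step 2 — ω₀ = 1/√(0.02·4.62e-05) = 1040 rad/s.
Step 3 — f₀ = ω₀/(2π) = 165.6 Hz.
Step 4 — Series Q: Q = ω₀L/R = 1040·0.02/4470 = 0.004655.

(a) f₀ = 165.6 Hz  (b) Q = 0.004655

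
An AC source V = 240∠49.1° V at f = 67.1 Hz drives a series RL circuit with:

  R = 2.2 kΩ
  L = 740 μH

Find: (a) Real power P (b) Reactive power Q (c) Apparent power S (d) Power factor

Step 1 — Angular frequency: ω = 2π·f = 2π·67.1 = 421.6 rad/s.
Step 2 — Component impedances:
  R: Z = R = 2200 Ω
  L: Z = jωL = j·421.6·0.00074 = 0 + j0.312 Ω
Step 3 — Series combination: Z_total = R + L = 2200 + j0.312 Ω = 2200∠0.0° Ω.
Step 4 — Source phasor: V = 240∠49.1° V = 157.1 + j181.4 V.
Step 5 — Current: I = V / Z = 0.07144 + j0.08245 A = 0.1091∠49.1° A.
Step 6 — Complex power: S = V·I* = 26.18 + j0.003713 VA.
Step 7 — Real power: P = Re(S) = 26.18 W.
Step 8 — Reactive power: Q = Im(S) = 0.003713 VAR.
Step 9 — Apparent power: |S| = 26.18 VA.
Step 10 — Power factor: PF = P/|S| = 1 (lagging).

(a) P = 26.18 W  (b) Q = 0.003713 VAR  (c) S = 26.18 VA  (d) PF = 1 (lagging)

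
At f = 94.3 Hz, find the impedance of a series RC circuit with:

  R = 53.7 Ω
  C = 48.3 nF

Step 1 — Angular frequency: ω = 2π·f = 2π·94.3 = 592.5 rad/s.
Step 2 — Component impedances:
  R: Z = R = 53.7 Ω
  C: Z = 1/(jωC) = -j/(ω·C) = 0 - j3.494e+04 Ω
Step 3 — Series combination: Z_total = R + C = 53.7 - j3.494e+04 Ω = 3.494e+04∠-89.9° Ω.

Z = 53.7 - j3.494e+04 Ω = 3.494e+04∠-89.9° Ω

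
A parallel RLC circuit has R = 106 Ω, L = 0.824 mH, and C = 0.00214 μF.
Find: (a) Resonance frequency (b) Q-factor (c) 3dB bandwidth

Step 1 — Resonance: ω₀ = 1/√(LC) = 1/√(0.000824·2.14e-09) = 7.531e+05 rad/s.
Step 2 — f₀ = ω₀/(2π) = 1.199e+05 Hz.
Step 3 — Parallel Q: Q = R/(ω₀L) = 106/(7.531e+05·0.000824) = 0.1708.
Step 4 — Bandwidth: Δω = ω₀/Q = 4.408e+06 rad/s; BW = Δω/(2π) = 7.016e+05 Hz.

(a) f₀ = 1.199e+05 Hz  (b) Q = 0.1708  (c) BW = 7.016e+05 Hz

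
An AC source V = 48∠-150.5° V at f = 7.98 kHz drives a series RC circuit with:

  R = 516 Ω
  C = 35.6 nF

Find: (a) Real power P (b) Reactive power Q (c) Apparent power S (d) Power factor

Step 1 — Angular frequency: ω = 2π·f = 2π·7980 = 5.014e+04 rad/s.
Step 2 — Component impedances:
  R: Z = R = 516 Ω
  C: Z = 1/(jωC) = -j/(ω·C) = 0 - j560.2 Ω
Step 3 — Series combination: Z_total = R + C = 516 - j560.2 Ω = 761.7∠-47.4° Ω.
Step 4 — Source phasor: V = 48∠-150.5° V = -41.78 - j23.64 V.
Step 5 — Current: I = V / Z = -0.01433 - j0.06137 A = 0.06302∠-103.1° A.
Step 6 — Complex power: S = V·I* = 2.049 - j2.225 VA.
Step 7 — Real power: P = Re(S) = 2.049 W.
Step 8 — Reactive power: Q = Im(S) = -2.225 VAR.
Step 9 — Apparent power: |S| = 3.025 VA.
Step 10 — Power factor: PF = P/|S| = 0.6775 (leading).

(a) P = 2.049 W  (b) Q = -2.225 VAR  (c) S = 3.025 VA  (d) PF = 0.6775 (leading)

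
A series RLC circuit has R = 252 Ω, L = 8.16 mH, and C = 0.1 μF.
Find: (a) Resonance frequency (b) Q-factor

Step 1 — Resonance condition Im(Z)=0 gives ω₀ = 1/√(LC).
Step 2 — ω₀ = 1/√(0.00816·1e-07) = 3.501e+04 rad/s.
Step 3 — f₀ = ω₀/(2π) = 5572 Hz.
Step 4 — Series Q: Q = ω₀L/R = 3.501e+04·0.00816/252 = 1.134.

(a) f₀ = 5572 Hz  (b) Q = 1.134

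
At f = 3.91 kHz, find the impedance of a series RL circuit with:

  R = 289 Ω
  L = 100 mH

Step 1 — Angular frequency: ω = 2π·f = 2π·3910 = 2.457e+04 rad/s.
Step 2 — Component impedances:
  R: Z = R = 289 Ω
  L: Z = jωL = j·2.457e+04·0.1 = 0 + j2457 Ω
Step 3 — Series combination: Z_total = R + L = 289 + j2457 Ω = 2474∠83.3° Ω.

Z = 289 + j2457 Ω = 2474∠83.3° Ω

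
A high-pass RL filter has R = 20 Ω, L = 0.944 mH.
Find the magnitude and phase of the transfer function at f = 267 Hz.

Step 1 — Angular frequency: ω = 2π·267 = 1678 rad/s.
Step 2 — Transfer function: H(jω) = jωL/(R + jωL).
Step 3 — Numerator jωL = j·1.584; denominator R + jωL = 20 + j1.584.
Step 4 — H = 0.006231 + j0.07869.
Step 5 — Magnitude: |H| = 0.07894 (-22.1 dB); phase: φ = 85.5°.

|H| = 0.07894 (-22.1 dB), φ = 85.5°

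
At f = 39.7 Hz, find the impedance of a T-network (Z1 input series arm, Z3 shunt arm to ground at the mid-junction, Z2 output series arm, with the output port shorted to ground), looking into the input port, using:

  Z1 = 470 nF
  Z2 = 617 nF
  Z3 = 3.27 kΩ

Step 1 — Angular frequency: ω = 2π·f = 2π·39.7 = 249.4 rad/s.
Step 2 — Component impedances:
  Z1: Z = 1/(jωC) = -j/(ω·C) = 0 - j8530 Ω
  Z2: Z = 1/(jωC) = -j/(ω·C) = 0 - j6497 Ω
  Z3: Z = R = 3270 Ω
Step 3 — With the output port shorted to ground, the output series arm Z2 runs from the junction to ground; the shunt arm Z3 also runs from the junction to ground. They appear in parallel: Z3 || Z2 = 2609 - j1313 Ω.
Step 4 — Series with input arm Z1: Z_in = Z1 + (Z3 || Z2) = 2609 - j9843 Ω = 1.018e+04∠-75.2° Ω.

Z = 2609 - j9843 Ω = 1.018e+04∠-75.2° Ω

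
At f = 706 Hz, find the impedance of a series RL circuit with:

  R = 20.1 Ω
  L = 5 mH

Step 1 — Angular frequency: ω = 2π·f = 2π·706 = 4436 rad/s.
Step 2 — Component impedances:
  R: Z = R = 20.1 Ω
  L: Z = jωL = j·4436·0.005 = 0 + j22.18 Ω
Step 3 — Series combination: Z_total = R + L = 20.1 + j22.18 Ω = 29.93∠47.8° Ω.

Z = 20.1 + j22.18 Ω = 29.93∠47.8° Ω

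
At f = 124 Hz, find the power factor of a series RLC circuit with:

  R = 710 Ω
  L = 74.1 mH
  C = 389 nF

Step 1 — Angular frequency: ω = 2π·f = 2π·124 = 779.1 rad/s.
Step 2 — Component impedances:
  R: Z = R = 710 Ω
  L: Z = jωL = j·779.1·0.0741 = 0 + j57.73 Ω
  C: Z = 1/(jωC) = -j/(ω·C) = 0 - j3300 Ω
Step 3 — Series combination: Z_total = R + L + C = 710 - j3242 Ω = 3319∠-77.6° Ω.
Step 4 — Power factor: PF = cos(φ) = Re(Z)/|Z| = 710/3319 = 0.2139.
Step 5 — Type: Im(Z) = -3242 ⇒ leading (phase φ = -77.6°).

PF = 0.2139 (leading, φ = -77.6°)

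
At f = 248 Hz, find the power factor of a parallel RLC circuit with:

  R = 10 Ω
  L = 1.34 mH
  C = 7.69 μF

Step 1 — Angular frequency: ω = 2π·f = 2π·248 = 1558 rad/s.
Step 2 — Component impedances:
  R: Z = R = 10 Ω
  L: Z = jωL = j·1558·0.00134 = 0 + j2.088 Ω
  C: Z = 1/(jωC) = -j/(ω·C) = 0 - j83.45 Ω
Step 3 — Parallel combination: 1/Z_total = 1/R + 1/L + 1/C; Z_total = 0.4385 + j2.048 Ω = 2.094∠77.9° Ω.
Step 4 — Power factor: PF = cos(φ) = Re(Z)/|Z| = 0.4385/2.094 = 0.2094.
Step 5 — Type: Im(Z) = 2.048 ⇒ lagging (phase φ = 77.9°).

PF = 0.2094 (lagging, φ = 77.9°)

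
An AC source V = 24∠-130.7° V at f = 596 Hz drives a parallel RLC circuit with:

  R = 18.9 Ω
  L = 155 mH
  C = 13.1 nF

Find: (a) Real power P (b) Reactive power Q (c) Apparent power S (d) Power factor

Step 1 — Angular frequency: ω = 2π·f = 2π·596 = 3745 rad/s.
Step 2 — Component impedances:
  R: Z = R = 18.9 Ω
  L: Z = jωL = j·3745·0.155 = 0 + j580.4 Ω
  C: Z = 1/(jωC) = -j/(ω·C) = 0 - j2.038e+04 Ω
Step 3 — Parallel combination: 1/Z_total = 1/R + 1/L + 1/C; Z_total = 18.88 + j0.5973 Ω = 18.89∠1.8° Ω.
Step 4 — Source phasor: V = 24∠-130.7° V = -15.65 - j18.2 V.
Step 5 — Current: I = V / Z = -0.8585 - j0.9365 A = 1.27∠-132.5° A.
Step 6 — Complex power: S = V·I* = 30.48 + j0.9641 VA.
Step 7 — Real power: P = Re(S) = 30.48 W.
Step 8 — Reactive power: Q = Im(S) = 0.9641 VAR.
Step 9 — Apparent power: |S| = 30.49 VA.
Step 10 — Power factor: PF = P/|S| = 0.9995 (lagging).

(a) P = 30.48 W  (b) Q = 0.9641 VAR  (c) S = 30.49 VA  (d) PF = 0.9995 (lagging)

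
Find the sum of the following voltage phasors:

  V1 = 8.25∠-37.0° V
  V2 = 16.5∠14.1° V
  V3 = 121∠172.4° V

Step 1 — Convert each phasor to rectangular form:
  V1 = 8.25·(cos(-37.0°) + j·sin(-37.0°)) = 6.589 - j4.965 V
  V2 = 16.5·(cos(14.1°) + j·sin(14.1°)) = 16 + j4.02 V
  V3 = 121·(cos(172.4°) + j·sin(172.4°)) = -119.9 + j16 V
Step 2 — Sum components: V_total = -97.35 + j15.06 V.
Step 3 — Convert to polar: |V_total| = 98.5 V, ∠V_total = 171.2°.

V_total = 98.5∠171.2° V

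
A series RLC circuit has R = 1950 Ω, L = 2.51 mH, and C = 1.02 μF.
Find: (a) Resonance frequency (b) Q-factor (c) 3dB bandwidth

Step 1 — Resonance: ω₀ = 1/√(LC) = 1/√(0.00251·1.02e-06) = 1.976e+04 rad/s.
Step 2 — f₀ = ω₀/(2π) = 3145 Hz.
Step 3 — Series Q: Q = ω₀L/R = 1.976e+04·0.00251/1950 = 0.02544.
Step 4 — Bandwidth: Δω = ω₀/Q = 7.769e+05 rad/s; BW = Δω/(2π) = 1.236e+05 Hz.

(a) f₀ = 3145 Hz  (b) Q = 0.02544  (c) BW = 1.236e+05 Hz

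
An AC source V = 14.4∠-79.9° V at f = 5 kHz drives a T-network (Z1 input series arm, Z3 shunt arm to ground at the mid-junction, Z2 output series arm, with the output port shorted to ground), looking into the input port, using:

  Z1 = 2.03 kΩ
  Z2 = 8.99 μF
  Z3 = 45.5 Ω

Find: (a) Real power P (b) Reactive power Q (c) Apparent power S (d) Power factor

Step 1 — Angular frequency: ω = 2π·f = 2π·5000 = 3.142e+04 rad/s.
Step 2 — Component impedances:
  Z1: Z = R = 2030 Ω
  Z2: Z = 1/(jωC) = -j/(ω·C) = 0 - j3.541 Ω
  Z3: Z = R = 45.5 Ω
Step 3 — With the output port shorted to ground, the output series arm Z2 runs from the junction to ground; the shunt arm Z3 also runs from the junction to ground. They appear in parallel: Z3 || Z2 = 0.2739 - j3.519 Ω.
Step 4 — Series with input arm Z1: Z_in = Z1 + (Z3 || Z2) = 2030 - j3.519 Ω = 2030∠-0.1° Ω.
Step 5 — Source phasor: V = 14.4∠-79.9° V = 2.525 - j14.18 V.
Step 6 — Current: I = V / Z = 0.001256 - j0.006981 A = 0.007093∠-79.8° A.
Step 7 — Complex power: S = V·I* = 0.1021 - j0.000177 VA.
Step 8 — Real power: P = Re(S) = 0.1021 W.
Step 9 — Reactive power: Q = Im(S) = -0.000177 VAR.
Step 10 — Apparent power: |S| = 0.1021 VA.
Step 11 — Power factor: PF = P/|S| = 1 (leading).

(a) P = 0.1021 W  (b) Q = -0.000177 VAR  (c) S = 0.1021 VA  (d) PF = 1 (leading)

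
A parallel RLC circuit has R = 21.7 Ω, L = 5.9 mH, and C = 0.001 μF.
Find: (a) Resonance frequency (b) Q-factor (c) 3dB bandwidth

Step 1 — Resonance: ω₀ = 1/√(LC) = 1/√(0.0059·1e-09) = 4.117e+05 rad/s.
Step 2 — f₀ = ω₀/(2π) = 6.552e+04 Hz.
Step 3 — Parallel Q: Q = R/(ω₀L) = 21.7/(4.117e+05·0.0059) = 0.008934.
Step 4 — Bandwidth: Δω = ω₀/Q = 4.608e+07 rad/s; BW = Δω/(2π) = 7.334e+06 Hz.

(a) f₀ = 6.552e+04 Hz  (b) Q = 0.008934  (c) BW = 7.334e+06 Hz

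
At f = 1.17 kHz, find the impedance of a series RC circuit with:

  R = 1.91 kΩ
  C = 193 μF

Step 1 — Angular frequency: ω = 2π·f = 2π·1170 = 7351 rad/s.
Step 2 — Component impedances:
  R: Z = R = 1910 Ω
  C: Z = 1/(jωC) = -j/(ω·C) = 0 - j0.7048 Ω
Step 3 — Series combination: Z_total = R + C = 1910 - j0.7048 Ω = 1910∠-0.0° Ω.

Z = 1910 - j0.7048 Ω = 1910∠-0.0° Ω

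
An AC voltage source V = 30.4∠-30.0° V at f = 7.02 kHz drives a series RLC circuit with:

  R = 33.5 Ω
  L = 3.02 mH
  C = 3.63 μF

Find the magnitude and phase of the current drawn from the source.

Step 1 — Angular frequency: ω = 2π·f = 2π·7020 = 4.411e+04 rad/s.
Step 2 — Component impedances:
  R: Z = R = 33.5 Ω
  L: Z = jωL = j·4.411e+04·0.00302 = 0 + j133.2 Ω
  C: Z = 1/(jωC) = -j/(ω·C) = 0 - j6.246 Ω
Step 3 — Series combination: Z_total = R + L + C = 33.5 + j127 Ω = 131.3∠75.2° Ω.
Step 4 — Source phasor: V = 30.4∠-30.0° V = 26.33 - j15.2 V.
Step 5 — Ohm's law: I = V / Z_total = (26.33 - j15.2) / (33.5 + j127) = -0.06078 - j0.2234 A.
Step 6 — Convert to polar: |I| = 0.2315 A, ∠I = -105.2°.

I = 0.2315∠-105.2° A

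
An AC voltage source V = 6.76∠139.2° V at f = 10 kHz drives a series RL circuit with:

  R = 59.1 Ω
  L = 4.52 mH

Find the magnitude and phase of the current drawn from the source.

Step 1 — Angular frequency: ω = 2π·f = 2π·1e+04 = 6.283e+04 rad/s.
Step 2 — Component impedances:
  R: Z = R = 59.1 Ω
  L: Z = jωL = j·6.283e+04·0.00452 = 0 + j284 Ω
Step 3 — Series combination: Z_total = R + L = 59.1 + j284 Ω = 290.1∠78.2° Ω.
Step 4 — Source phasor: V = 6.76∠139.2° V = -5.117 + j4.417 V.
Step 5 — Ohm's law: I = V / Z_total = (-5.117 + j4.417) / (59.1 + j284) = 0.01131 + j0.02037 A.
Step 6 — Convert to polar: |I| = 0.0233 A, ∠I = 61.0°.

I = 0.0233∠61.0° A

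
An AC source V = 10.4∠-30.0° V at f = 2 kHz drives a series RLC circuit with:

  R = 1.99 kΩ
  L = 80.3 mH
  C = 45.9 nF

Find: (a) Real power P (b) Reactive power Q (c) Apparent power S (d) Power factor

Step 1 — Angular frequency: ω = 2π·f = 2π·2000 = 1.257e+04 rad/s.
Step 2 — Component impedances:
  R: Z = R = 1990 Ω
  L: Z = jωL = j·1.257e+04·0.0803 = 0 + j1009 Ω
  C: Z = 1/(jωC) = -j/(ω·C) = 0 - j1734 Ω
Step 3 — Series combination: Z_total = R + L + C = 1990 - j724.6 Ω = 2118∠-20.0° Ω.
Step 4 — Source phasor: V = 10.4∠-30.0° V = 9.007 - j5.2 V.
Step 5 — Current: I = V / Z = 0.004836 - j0.000852 A = 0.004911∠-10.0° A.
Step 6 — Complex power: S = V·I* = 0.04799 - j0.01747 VA.
Step 7 — Real power: P = Re(S) = 0.04799 W.
Step 8 — Reactive power: Q = Im(S) = -0.01747 VAR.
Step 9 — Apparent power: |S| = 0.05107 VA.
Step 10 — Power factor: PF = P/|S| = 0.9396 (leading).

(a) P = 0.04799 W  (b) Q = -0.01747 VAR  (c) S = 0.05107 VA  (d) PF = 0.9396 (leading)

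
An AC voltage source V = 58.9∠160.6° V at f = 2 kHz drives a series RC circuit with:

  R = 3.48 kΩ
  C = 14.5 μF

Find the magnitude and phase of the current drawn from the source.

Step 1 — Angular frequency: ω = 2π·f = 2π·2000 = 1.257e+04 rad/s.
Step 2 — Component impedances:
  R: Z = R = 3480 Ω
  C: Z = 1/(jωC) = -j/(ω·C) = 0 - j5.488 Ω
Step 3 — Series combination: Z_total = R + C = 3480 - j5.488 Ω = 3480∠-0.1° Ω.
Step 4 — Source phasor: V = 58.9∠160.6° V = -55.56 + j19.56 V.
Step 5 — Ohm's law: I = V / Z_total = (-55.56 + j19.56) / (3480 - j5.488) = -0.01597 + j0.005597 A.
Step 6 — Convert to polar: |I| = 0.01693 A, ∠I = 160.7°.

I = 0.01693∠160.7° A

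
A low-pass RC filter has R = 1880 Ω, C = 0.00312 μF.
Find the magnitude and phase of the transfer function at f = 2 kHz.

Step 1 — Angular frequency: ω = 2π·2000 = 1.257e+04 rad/s.
Step 2 — Transfer function: H(jω) = 1/(1 + jωRC).
Step 3 — Denominator: 1 + jωRC = 1 + j·1.257e+04·1880·3.12e-09 = 1 + j0.07371.
Step 4 — H = 0.9946 - j0.07331.
Step 5 — Magnitude: |H| = 0.9973 (-0.0 dB); phase: φ = -4.2°.

|H| = 0.9973 (-0.0 dB), φ = -4.2°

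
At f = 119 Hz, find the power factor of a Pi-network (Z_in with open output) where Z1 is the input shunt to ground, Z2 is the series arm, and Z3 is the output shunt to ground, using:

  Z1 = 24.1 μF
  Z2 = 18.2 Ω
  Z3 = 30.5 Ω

Step 1 — Angular frequency: ω = 2π·f = 2π·119 = 747.7 rad/s.
Step 2 — Component impedances:
  Z1: Z = 1/(jωC) = -j/(ω·C) = 0 - j55.5 Ω
  Z2: Z = R = 18.2 Ω
  Z3: Z = R = 30.5 Ω
Step 3 — With open output, the series arm Z2 and the output shunt Z3 appear in series to ground: Z2 + Z3 = 48.7 Ω.
Step 4 — Parallel with input shunt Z1: Z_in = Z1 || (Z2 + Z3) = 27.51 - j24.14 Ω = 36.6∠-41.3° Ω.
Step 5 — Power factor: PF = cos(φ) = Re(Z)/|Z| = 27.51/36.6 = 0.7516.
Step 6 — Type: Im(Z) = -24.14 ⇒ leading (phase φ = -41.3°).

PF = 0.7516 (leading, φ = -41.3°)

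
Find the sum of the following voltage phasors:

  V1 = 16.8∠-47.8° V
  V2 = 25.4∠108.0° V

Step 1 — Convert each phasor to rectangular form:
  V1 = 16.8·(cos(-47.8°) + j·sin(-47.8°)) = 11.28 - j12.45 V
  V2 = 25.4·(cos(108.0°) + j·sin(108.0°)) = -7.849 + j24.16 V
Step 2 — Sum components: V_total = 3.436 + j11.71 V.
Step 3 — Convert to polar: |V_total| = 12.2 V, ∠V_total = 73.6°.

V_total = 12.2∠73.6° V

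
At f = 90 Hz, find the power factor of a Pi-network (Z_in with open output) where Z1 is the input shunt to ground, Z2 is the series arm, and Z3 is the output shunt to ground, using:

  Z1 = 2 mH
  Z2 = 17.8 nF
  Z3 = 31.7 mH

Step 1 — Angular frequency: ω = 2π·f = 2π·90 = 565.5 rad/s.
Step 2 — Component impedances:
  Z1: Z = jωL = j·565.5·0.002 = 0 + j1.131 Ω
  Z2: Z = 1/(jωC) = -j/(ω·C) = 0 - j9.935e+04 Ω
  Z3: Z = jωL = j·565.5·0.0317 = 0 + j17.93 Ω
Step 3 — With open output, the series arm Z2 and the output shunt Z3 appear in series to ground: Z2 + Z3 = 0 - j9.933e+04 Ω.
Step 4 — Parallel with input shunt Z1: Z_in = Z1 || (Z2 + Z3) = 0 + j1.131 Ω = 1.131∠90.0° Ω.
Step 5 — Power factor: PF = cos(φ) = Re(Z)/|Z| = -0/1.131 = -0.
Step 6 — Type: Im(Z) = 1.131 ⇒ lagging (phase φ = 90.0°).

PF = -0 (lagging, φ = 90.0°)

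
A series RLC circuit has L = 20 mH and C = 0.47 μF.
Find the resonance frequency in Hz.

Step 1 — Resonance condition Im(Z)=0 gives ω₀ = 1/√(LC).
Step 2 — ω₀ = 1/√(0.02·4.7e-07) = 1.031e+04 rad/s.
Step 3 — f₀ = ω₀/(2π) = 1642 Hz.

f₀ = 1642 Hz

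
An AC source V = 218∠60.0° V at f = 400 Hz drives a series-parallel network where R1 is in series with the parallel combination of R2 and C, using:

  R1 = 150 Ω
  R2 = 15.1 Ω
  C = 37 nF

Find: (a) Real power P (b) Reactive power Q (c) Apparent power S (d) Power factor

Step 1 — Angular frequency: ω = 2π·f = 2π·400 = 2513 rad/s.
Step 2 — Component impedances:
  R1: Z = R = 150 Ω
  R2: Z = R = 15.1 Ω
  C: Z = 1/(jωC) = -j/(ω·C) = 0 - j1.075e+04 Ω
Step 3 — Parallel branch: R2 || C = 1/(1/R2 + 1/C) = 15.1 - j0.0212 Ω.
Step 4 — Series with R1: Z_total = R1 + (R2 || C) = 165.1 - j0.0212 Ω = 165.1∠-0.0° Ω.
Step 5 — Source phasor: V = 218∠60.0° V = 109 + j188.8 V.
Step 6 — Current: I = V / Z = 0.6601 + j1.144 A = 1.32∠60.0° A.
Step 7 — Complex power: S = V·I* = 287.8 - j0.03697 VA.
Step 8 — Real power: P = Re(S) = 287.8 W.
Step 9 — Reactive power: Q = Im(S) = -0.03697 VAR.
Step 10 — Apparent power: |S| = 287.8 VA.
Step 11 — Power factor: PF = P/|S| = 1 (leading).

(a) P = 287.8 W  (b) Q = -0.03697 VAR  (c) S = 287.8 VA  (d) PF = 1 (leading)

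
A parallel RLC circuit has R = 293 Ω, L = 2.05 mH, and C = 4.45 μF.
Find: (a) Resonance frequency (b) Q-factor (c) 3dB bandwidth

Step 1 — Resonance: ω₀ = 1/√(LC) = 1/√(0.00205·4.45e-06) = 1.047e+04 rad/s.
Step 2 — f₀ = ω₀/(2π) = 1666 Hz.
Step 3 — Parallel Q: Q = R/(ω₀L) = 293/(1.047e+04·0.00205) = 13.65.
Step 4 — Bandwidth: Δω = ω₀/Q = 767 rad/s; BW = Δω/(2π) = 122.1 Hz.

(a) f₀ = 1666 Hz  (b) Q = 13.65  (c) BW = 122.1 Hz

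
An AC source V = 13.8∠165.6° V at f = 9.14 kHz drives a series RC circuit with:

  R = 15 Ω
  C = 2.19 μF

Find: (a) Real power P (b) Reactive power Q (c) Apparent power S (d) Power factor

Step 1 — Angular frequency: ω = 2π·f = 2π·9140 = 5.743e+04 rad/s.
Step 2 — Component impedances:
  R: Z = R = 15 Ω
  C: Z = 1/(jωC) = -j/(ω·C) = 0 - j7.951 Ω
Step 3 — Series combination: Z_total = R + C = 15 - j7.951 Ω = 16.98∠-27.9° Ω.
Step 4 — Source phasor: V = 13.8∠165.6° V = -13.37 + j3.432 V.
Step 5 — Current: I = V / Z = -0.7903 - j0.1901 A = 0.8129∠-166.5° A.
Step 6 — Complex power: S = V·I* = 9.911 - j5.254 VA.
Step 7 — Real power: P = Re(S) = 9.911 W.
Step 8 — Reactive power: Q = Im(S) = -5.254 VAR.
Step 9 — Apparent power: |S| = 11.22 VA.
Step 10 — Power factor: PF = P/|S| = 0.8835 (leading).

(a) P = 9.911 W  (b) Q = -5.254 VAR  (c) S = 11.22 VA  (d) PF = 0.8835 (leading)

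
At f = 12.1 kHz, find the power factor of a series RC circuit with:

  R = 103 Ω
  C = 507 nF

Step 1 — Angular frequency: ω = 2π·f = 2π·1.21e+04 = 7.603e+04 rad/s.
Step 2 — Component impedances:
  R: Z = R = 103 Ω
  C: Z = 1/(jωC) = -j/(ω·C) = 0 - j25.94 Ω
Step 3 — Series combination: Z_total = R + C = 103 - j25.94 Ω = 106.2∠-14.1° Ω.
Step 4 — Power factor: PF = cos(φ) = Re(Z)/|Z| = 103/106.22 = 0.9697.
Step 5 — Type: Im(Z) = -25.94 ⇒ leading (phase φ = -14.1°).

PF = 0.9697 (leading, φ = -14.1°)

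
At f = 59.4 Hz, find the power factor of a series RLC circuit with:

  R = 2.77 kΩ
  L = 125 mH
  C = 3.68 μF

Step 1 — Angular frequency: ω = 2π·f = 2π·59.4 = 373.2 rad/s.
Step 2 — Component impedances:
  R: Z = R = 2770 Ω
  L: Z = jωL = j·373.2·0.125 = 0 + j46.65 Ω
  C: Z = 1/(jωC) = -j/(ω·C) = 0 - j728.1 Ω
Step 3 — Series combination: Z_total = R + L + C = 2770 - j681.4 Ω = 2853∠-13.8° Ω.
Step 4 — Power factor: PF = cos(φ) = Re(Z)/|Z| = 2770/2852.6 = 0.971.
Step 5 — Type: Im(Z) = -681.4 ⇒ leading (phase φ = -13.8°).

PF = 0.971 (leading, φ = -13.8°)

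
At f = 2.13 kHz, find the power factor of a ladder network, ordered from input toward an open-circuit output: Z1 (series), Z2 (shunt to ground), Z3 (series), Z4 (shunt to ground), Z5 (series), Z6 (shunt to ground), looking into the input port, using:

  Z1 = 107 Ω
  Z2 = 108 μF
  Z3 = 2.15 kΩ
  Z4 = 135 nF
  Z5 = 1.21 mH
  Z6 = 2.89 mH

Step 1 — Angular frequency: ω = 2π·f = 2π·2130 = 1.338e+04 rad/s.
Step 2 — Component impedances:
  Z1: Z = R = 107 Ω
  Z2: Z = 1/(jωC) = -j/(ω·C) = 0 - j0.6919 Ω
  Z3: Z = R = 2150 Ω
  Z4: Z = 1/(jωC) = -j/(ω·C) = 0 - j553.5 Ω
  Z5: Z = jωL = j·1.338e+04·0.00121 = 0 + j16.19 Ω
  Z6: Z = jωL = j·1.338e+04·0.00289 = 0 + j38.68 Ω
Step 3 — Ladder network (open output): work backward from the far end, alternating series and parallel combinations. Z_in = 107 - j0.6919 Ω = 107∠-0.4° Ω.
Step 4 — Power factor: PF = cos(φ) = Re(Z)/|Z| = 107/107 = 1.
Step 5 — Type: Im(Z) = -0.6919 ⇒ leading (phase φ = -0.4°).

PF = 1 (leading, φ = -0.4°)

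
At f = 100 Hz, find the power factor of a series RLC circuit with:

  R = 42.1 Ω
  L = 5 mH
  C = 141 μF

Step 1 — Angular frequency: ω = 2π·f = 2π·100 = 628.3 rad/s.
Step 2 — Component impedances:
  R: Z = R = 42.1 Ω
  L: Z = jωL = j·628.3·0.005 = 0 + j3.142 Ω
  C: Z = 1/(jωC) = -j/(ω·C) = 0 - j11.29 Ω
Step 3 — Series combination: Z_total = R + L + C = 42.1 - j8.146 Ω = 42.88∠-11.0° Ω.
Step 4 — Power factor: PF = cos(φ) = Re(Z)/|Z| = 42.1/42.88 = 0.9818.
Step 5 — Type: Im(Z) = -8.146 ⇒ leading (phase φ = -11.0°).

PF = 0.9818 (leading, φ = -11.0°)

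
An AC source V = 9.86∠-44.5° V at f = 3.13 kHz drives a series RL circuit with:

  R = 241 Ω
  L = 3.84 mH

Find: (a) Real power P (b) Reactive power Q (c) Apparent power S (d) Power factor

Step 1 — Angular frequency: ω = 2π·f = 2π·3130 = 1.967e+04 rad/s.
Step 2 — Component impedances:
  R: Z = R = 241 Ω
  L: Z = jωL = j·1.967e+04·0.00384 = 0 + j75.52 Ω
Step 3 — Series combination: Z_total = R + L = 241 + j75.52 Ω = 252.6∠17.4° Ω.
Step 4 — Source phasor: V = 9.86∠-44.5° V = 7.033 - j6.911 V.
Step 5 — Current: I = V / Z = 0.01839 - j0.03444 A = 0.03904∠-61.9° A.
Step 6 — Complex power: S = V·I* = 0.3673 + j0.1151 VA.
Step 7 — Real power: P = Re(S) = 0.3673 W.
Step 8 — Reactive power: Q = Im(S) = 0.1151 VAR.
Step 9 — Apparent power: |S| = 0.3849 VA.
Step 10 — Power factor: PF = P/|S| = 0.9542 (lagging).

(a) P = 0.3673 W  (b) Q = 0.1151 VAR  (c) S = 0.3849 VA  (d) PF = 0.9542 (lagging)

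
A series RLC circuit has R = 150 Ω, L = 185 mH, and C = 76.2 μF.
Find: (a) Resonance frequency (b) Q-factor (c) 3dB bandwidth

Step 1 — Resonance: ω₀ = 1/√(LC) = 1/√(0.185·7.62e-05) = 266.3 rad/s.
Step 2 — f₀ = ω₀/(2π) = 42.39 Hz.
Step 3 — Series Q: Q = ω₀L/R = 266.3·0.185/150 = 0.3285.
Step 4 — Bandwidth: Δω = ω₀/Q = 810.8 rad/s; BW = Δω/(2π) = 129 Hz.

(a) f₀ = 42.39 Hz  (b) Q = 0.3285  (c) BW = 129 Hz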